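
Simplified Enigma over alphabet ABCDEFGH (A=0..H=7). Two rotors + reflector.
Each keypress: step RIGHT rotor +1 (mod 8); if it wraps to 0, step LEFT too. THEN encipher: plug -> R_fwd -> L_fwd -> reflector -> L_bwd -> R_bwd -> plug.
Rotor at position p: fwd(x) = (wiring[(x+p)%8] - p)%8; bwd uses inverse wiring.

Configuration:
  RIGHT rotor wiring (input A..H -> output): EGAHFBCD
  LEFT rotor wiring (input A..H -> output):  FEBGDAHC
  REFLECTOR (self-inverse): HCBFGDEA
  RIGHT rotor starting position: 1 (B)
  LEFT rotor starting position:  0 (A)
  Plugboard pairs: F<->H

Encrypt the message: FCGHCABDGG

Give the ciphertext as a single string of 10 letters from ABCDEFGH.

Answer: EFEEBEFHEC

Derivation:
Char 1 ('F'): step: R->2, L=0; F->plug->H->R->E->L->D->refl->F->L'->A->R'->E->plug->E
Char 2 ('C'): step: R->3, L=0; C->plug->C->R->G->L->H->refl->A->L'->F->R'->H->plug->F
Char 3 ('G'): step: R->4, L=0; G->plug->G->R->E->L->D->refl->F->L'->A->R'->E->plug->E
Char 4 ('H'): step: R->5, L=0; H->plug->F->R->D->L->G->refl->E->L'->B->R'->E->plug->E
Char 5 ('C'): step: R->6, L=0; C->plug->C->R->G->L->H->refl->A->L'->F->R'->B->plug->B
Char 6 ('A'): step: R->7, L=0; A->plug->A->R->E->L->D->refl->F->L'->A->R'->E->plug->E
Char 7 ('B'): step: R->0, L->1 (L advanced); B->plug->B->R->G->L->B->refl->C->L'->D->R'->H->plug->F
Char 8 ('D'): step: R->1, L=1; D->plug->D->R->E->L->H->refl->A->L'->B->R'->F->plug->H
Char 9 ('G'): step: R->2, L=1; G->plug->G->R->C->L->F->refl->D->L'->A->R'->E->plug->E
Char 10 ('G'): step: R->3, L=1; G->plug->G->R->D->L->C->refl->B->L'->G->R'->C->plug->C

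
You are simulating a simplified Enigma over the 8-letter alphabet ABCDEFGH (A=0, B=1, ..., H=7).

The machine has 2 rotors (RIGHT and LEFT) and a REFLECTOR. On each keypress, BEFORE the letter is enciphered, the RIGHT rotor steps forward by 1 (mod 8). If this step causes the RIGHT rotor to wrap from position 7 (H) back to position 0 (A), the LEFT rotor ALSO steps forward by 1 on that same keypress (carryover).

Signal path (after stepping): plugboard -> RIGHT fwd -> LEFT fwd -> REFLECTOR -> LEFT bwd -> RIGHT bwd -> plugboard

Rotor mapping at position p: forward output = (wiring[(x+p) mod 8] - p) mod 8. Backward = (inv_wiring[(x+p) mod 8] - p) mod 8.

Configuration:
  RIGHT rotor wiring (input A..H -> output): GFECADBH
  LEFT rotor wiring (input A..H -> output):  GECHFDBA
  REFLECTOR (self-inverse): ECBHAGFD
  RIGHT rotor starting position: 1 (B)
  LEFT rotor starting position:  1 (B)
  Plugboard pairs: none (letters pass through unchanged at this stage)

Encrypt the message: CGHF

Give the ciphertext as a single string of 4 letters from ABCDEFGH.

Char 1 ('C'): step: R->2, L=1; C->plug->C->R->G->L->H->refl->D->L'->A->R'->B->plug->B
Char 2 ('G'): step: R->3, L=1; G->plug->G->R->C->L->G->refl->F->L'->H->R'->A->plug->A
Char 3 ('H'): step: R->4, L=1; H->plug->H->R->G->L->H->refl->D->L'->A->R'->G->plug->G
Char 4 ('F'): step: R->5, L=1; F->plug->F->R->H->L->F->refl->G->L'->C->R'->C->plug->C

Answer: BAGC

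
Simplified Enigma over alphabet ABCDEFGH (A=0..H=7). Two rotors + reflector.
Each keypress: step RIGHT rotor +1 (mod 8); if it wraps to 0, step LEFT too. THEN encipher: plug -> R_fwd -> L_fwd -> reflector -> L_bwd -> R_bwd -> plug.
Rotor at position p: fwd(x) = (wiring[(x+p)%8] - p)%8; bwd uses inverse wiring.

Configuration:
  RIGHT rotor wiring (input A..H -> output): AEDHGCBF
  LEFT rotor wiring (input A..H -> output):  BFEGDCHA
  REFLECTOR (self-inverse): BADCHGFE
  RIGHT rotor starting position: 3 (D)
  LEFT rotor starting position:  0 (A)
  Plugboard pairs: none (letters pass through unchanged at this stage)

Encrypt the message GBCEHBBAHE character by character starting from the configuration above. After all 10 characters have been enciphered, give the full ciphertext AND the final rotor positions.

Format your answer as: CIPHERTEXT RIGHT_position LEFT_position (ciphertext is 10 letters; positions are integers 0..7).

Answer: FADFFDHCDB 5 1

Derivation:
Char 1 ('G'): step: R->4, L=0; G->plug->G->R->H->L->A->refl->B->L'->A->R'->F->plug->F
Char 2 ('B'): step: R->5, L=0; B->plug->B->R->E->L->D->refl->C->L'->F->R'->A->plug->A
Char 3 ('C'): step: R->6, L=0; C->plug->C->R->C->L->E->refl->H->L'->G->R'->D->plug->D
Char 4 ('E'): step: R->7, L=0; E->plug->E->R->A->L->B->refl->A->L'->H->R'->F->plug->F
Char 5 ('H'): step: R->0, L->1 (L advanced); H->plug->H->R->F->L->G->refl->F->L'->C->R'->F->plug->F
Char 6 ('B'): step: R->1, L=1; B->plug->B->R->C->L->F->refl->G->L'->F->R'->D->plug->D
Char 7 ('B'): step: R->2, L=1; B->plug->B->R->F->L->G->refl->F->L'->C->R'->H->plug->H
Char 8 ('A'): step: R->3, L=1; A->plug->A->R->E->L->B->refl->A->L'->H->R'->C->plug->C
Char 9 ('H'): step: R->4, L=1; H->plug->H->R->D->L->C->refl->D->L'->B->R'->D->plug->D
Char 10 ('E'): step: R->5, L=1; E->plug->E->R->H->L->A->refl->B->L'->E->R'->B->plug->B
Final: ciphertext=FADFFDHCDB, RIGHT=5, LEFT=1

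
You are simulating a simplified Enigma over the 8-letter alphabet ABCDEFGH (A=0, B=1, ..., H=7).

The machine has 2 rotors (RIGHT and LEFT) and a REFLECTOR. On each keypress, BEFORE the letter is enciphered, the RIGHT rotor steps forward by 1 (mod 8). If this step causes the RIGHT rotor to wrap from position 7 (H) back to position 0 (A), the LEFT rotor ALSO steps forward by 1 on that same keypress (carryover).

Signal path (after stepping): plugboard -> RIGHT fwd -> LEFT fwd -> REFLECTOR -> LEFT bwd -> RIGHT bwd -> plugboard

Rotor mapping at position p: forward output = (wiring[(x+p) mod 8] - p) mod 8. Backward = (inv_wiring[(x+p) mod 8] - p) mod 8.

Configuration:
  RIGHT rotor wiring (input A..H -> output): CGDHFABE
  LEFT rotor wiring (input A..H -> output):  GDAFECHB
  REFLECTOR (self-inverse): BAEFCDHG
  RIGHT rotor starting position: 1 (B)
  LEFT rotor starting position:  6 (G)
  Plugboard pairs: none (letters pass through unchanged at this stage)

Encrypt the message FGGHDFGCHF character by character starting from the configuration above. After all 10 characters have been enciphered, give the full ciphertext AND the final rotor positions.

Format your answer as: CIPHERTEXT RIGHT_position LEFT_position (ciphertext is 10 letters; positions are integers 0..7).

Answer: GEBGHAHAAG 3 7

Derivation:
Char 1 ('F'): step: R->2, L=6; F->plug->F->R->C->L->A->refl->B->L'->A->R'->G->plug->G
Char 2 ('G'): step: R->3, L=6; G->plug->G->R->D->L->F->refl->D->L'->B->R'->E->plug->E
Char 3 ('G'): step: R->4, L=6; G->plug->G->R->H->L->E->refl->C->L'->E->R'->B->plug->B
Char 4 ('H'): step: R->5, L=6; H->plug->H->R->A->L->B->refl->A->L'->C->R'->G->plug->G
Char 5 ('D'): step: R->6, L=6; D->plug->D->R->A->L->B->refl->A->L'->C->R'->H->plug->H
Char 6 ('F'): step: R->7, L=6; F->plug->F->R->G->L->G->refl->H->L'->F->R'->A->plug->A
Char 7 ('G'): step: R->0, L->7 (L advanced); G->plug->G->R->B->L->H->refl->G->L'->E->R'->H->plug->H
Char 8 ('C'): step: R->1, L=7; C->plug->C->R->G->L->D->refl->F->L'->F->R'->A->plug->A
Char 9 ('H'): step: R->2, L=7; H->plug->H->R->E->L->G->refl->H->L'->B->R'->A->plug->A
Char 10 ('F'): step: R->3, L=7; F->plug->F->R->H->L->A->refl->B->L'->D->R'->G->plug->G
Final: ciphertext=GEBGHAHAAG, RIGHT=3, LEFT=7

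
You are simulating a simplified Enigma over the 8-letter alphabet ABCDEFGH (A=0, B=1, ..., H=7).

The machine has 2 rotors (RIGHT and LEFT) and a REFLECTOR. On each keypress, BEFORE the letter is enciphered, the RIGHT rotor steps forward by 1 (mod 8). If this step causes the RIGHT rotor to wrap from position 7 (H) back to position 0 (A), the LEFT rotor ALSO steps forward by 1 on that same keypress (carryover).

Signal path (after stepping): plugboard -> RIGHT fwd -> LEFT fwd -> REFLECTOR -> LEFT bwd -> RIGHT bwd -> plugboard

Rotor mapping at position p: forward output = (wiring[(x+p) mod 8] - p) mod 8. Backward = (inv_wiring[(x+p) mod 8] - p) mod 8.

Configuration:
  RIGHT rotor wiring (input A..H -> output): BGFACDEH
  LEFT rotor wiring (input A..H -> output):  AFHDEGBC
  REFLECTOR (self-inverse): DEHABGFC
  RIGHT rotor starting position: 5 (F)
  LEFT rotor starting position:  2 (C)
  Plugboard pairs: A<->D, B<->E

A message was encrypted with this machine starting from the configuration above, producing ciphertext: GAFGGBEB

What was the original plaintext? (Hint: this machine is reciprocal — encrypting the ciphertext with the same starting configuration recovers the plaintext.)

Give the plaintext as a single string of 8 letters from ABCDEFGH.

Answer: FDCEAFGE

Derivation:
Char 1 ('G'): step: R->6, L=2; G->plug->G->R->E->L->H->refl->C->L'->C->R'->F->plug->F
Char 2 ('A'): step: R->7, L=2; A->plug->D->R->G->L->G->refl->F->L'->A->R'->A->plug->D
Char 3 ('F'): step: R->0, L->3 (L advanced); F->plug->F->R->D->L->G->refl->F->L'->F->R'->C->plug->C
Char 4 ('G'): step: R->1, L=3; G->plug->G->R->G->L->C->refl->H->L'->E->R'->B->plug->E
Char 5 ('G'): step: R->2, L=3; G->plug->G->R->H->L->E->refl->B->L'->B->R'->D->plug->A
Char 6 ('B'): step: R->3, L=3; B->plug->E->R->E->L->H->refl->C->L'->G->R'->F->plug->F
Char 7 ('E'): step: R->4, L=3; E->plug->B->R->H->L->E->refl->B->L'->B->R'->G->plug->G
Char 8 ('B'): step: R->5, L=3; B->plug->E->R->B->L->B->refl->E->L'->H->R'->B->plug->E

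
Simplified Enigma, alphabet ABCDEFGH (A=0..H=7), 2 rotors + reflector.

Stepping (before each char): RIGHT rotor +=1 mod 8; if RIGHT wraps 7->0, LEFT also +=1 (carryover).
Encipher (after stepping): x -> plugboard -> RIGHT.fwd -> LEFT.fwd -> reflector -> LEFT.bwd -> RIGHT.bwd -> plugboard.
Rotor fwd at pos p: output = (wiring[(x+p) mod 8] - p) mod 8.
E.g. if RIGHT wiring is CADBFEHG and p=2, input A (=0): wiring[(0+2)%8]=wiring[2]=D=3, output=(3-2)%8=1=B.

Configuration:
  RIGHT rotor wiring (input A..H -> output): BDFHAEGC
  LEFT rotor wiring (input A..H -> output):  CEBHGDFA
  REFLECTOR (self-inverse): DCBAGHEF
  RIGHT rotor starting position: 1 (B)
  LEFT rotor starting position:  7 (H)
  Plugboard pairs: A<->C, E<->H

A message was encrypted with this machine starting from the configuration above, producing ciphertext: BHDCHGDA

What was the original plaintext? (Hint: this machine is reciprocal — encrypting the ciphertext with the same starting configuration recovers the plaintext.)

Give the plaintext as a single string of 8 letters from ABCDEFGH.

Char 1 ('B'): step: R->2, L=7; B->plug->B->R->F->L->H->refl->F->L'->C->R'->D->plug->D
Char 2 ('H'): step: R->3, L=7; H->plug->E->R->H->L->G->refl->E->L'->G->R'->F->plug->F
Char 3 ('D'): step: R->4, L=7; D->plug->D->R->G->L->E->refl->G->L'->H->R'->F->plug->F
Char 4 ('C'): step: R->5, L=7; C->plug->A->R->H->L->G->refl->E->L'->G->R'->E->plug->H
Char 5 ('H'): step: R->6, L=7; H->plug->E->R->H->L->G->refl->E->L'->G->R'->H->plug->E
Char 6 ('G'): step: R->7, L=7; G->plug->G->R->F->L->H->refl->F->L'->C->R'->B->plug->B
Char 7 ('D'): step: R->0, L->0 (L advanced); D->plug->D->R->H->L->A->refl->D->L'->F->R'->C->plug->A
Char 8 ('A'): step: R->1, L=0; A->plug->C->R->G->L->F->refl->H->L'->D->R'->E->plug->H

Answer: DFFHEBAH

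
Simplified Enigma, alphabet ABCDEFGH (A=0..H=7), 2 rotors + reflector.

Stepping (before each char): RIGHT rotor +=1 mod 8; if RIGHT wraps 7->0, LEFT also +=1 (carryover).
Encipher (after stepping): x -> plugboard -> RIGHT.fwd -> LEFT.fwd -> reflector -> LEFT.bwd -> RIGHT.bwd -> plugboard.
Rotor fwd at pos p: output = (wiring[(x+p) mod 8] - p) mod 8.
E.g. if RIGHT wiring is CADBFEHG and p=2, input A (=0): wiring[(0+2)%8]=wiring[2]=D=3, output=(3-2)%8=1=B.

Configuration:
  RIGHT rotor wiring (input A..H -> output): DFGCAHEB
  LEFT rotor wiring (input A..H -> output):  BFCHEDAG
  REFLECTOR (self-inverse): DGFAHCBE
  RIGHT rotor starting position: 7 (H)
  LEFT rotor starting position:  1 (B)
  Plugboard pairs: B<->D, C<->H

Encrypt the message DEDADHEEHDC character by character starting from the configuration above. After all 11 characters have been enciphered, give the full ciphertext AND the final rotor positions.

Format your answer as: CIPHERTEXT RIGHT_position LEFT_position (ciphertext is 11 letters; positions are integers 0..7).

Answer: HDFFACBDAHH 2 3

Derivation:
Char 1 ('D'): step: R->0, L->2 (L advanced); D->plug->B->R->F->L->E->refl->H->L'->G->R'->C->plug->H
Char 2 ('E'): step: R->1, L=2; E->plug->E->R->G->L->H->refl->E->L'->F->R'->B->plug->D
Char 3 ('D'): step: R->2, L=2; D->plug->B->R->A->L->A->refl->D->L'->H->R'->F->plug->F
Char 4 ('A'): step: R->3, L=2; A->plug->A->R->H->L->D->refl->A->L'->A->R'->F->plug->F
Char 5 ('D'): step: R->4, L=2; D->plug->B->R->D->L->B->refl->G->L'->E->R'->A->plug->A
Char 6 ('H'): step: R->5, L=2; H->plug->C->R->E->L->G->refl->B->L'->D->R'->H->plug->C
Char 7 ('E'): step: R->6, L=2; E->plug->E->R->A->L->A->refl->D->L'->H->R'->D->plug->B
Char 8 ('E'): step: R->7, L=2; E->plug->E->R->D->L->B->refl->G->L'->E->R'->B->plug->D
Char 9 ('H'): step: R->0, L->3 (L advanced); H->plug->C->R->G->L->C->refl->F->L'->D->R'->A->plug->A
Char 10 ('D'): step: R->1, L=3; D->plug->B->R->F->L->G->refl->B->L'->B->R'->C->plug->H
Char 11 ('C'): step: R->2, L=3; C->plug->H->R->D->L->F->refl->C->L'->G->R'->C->plug->H
Final: ciphertext=HDFFACBDAHH, RIGHT=2, LEFT=3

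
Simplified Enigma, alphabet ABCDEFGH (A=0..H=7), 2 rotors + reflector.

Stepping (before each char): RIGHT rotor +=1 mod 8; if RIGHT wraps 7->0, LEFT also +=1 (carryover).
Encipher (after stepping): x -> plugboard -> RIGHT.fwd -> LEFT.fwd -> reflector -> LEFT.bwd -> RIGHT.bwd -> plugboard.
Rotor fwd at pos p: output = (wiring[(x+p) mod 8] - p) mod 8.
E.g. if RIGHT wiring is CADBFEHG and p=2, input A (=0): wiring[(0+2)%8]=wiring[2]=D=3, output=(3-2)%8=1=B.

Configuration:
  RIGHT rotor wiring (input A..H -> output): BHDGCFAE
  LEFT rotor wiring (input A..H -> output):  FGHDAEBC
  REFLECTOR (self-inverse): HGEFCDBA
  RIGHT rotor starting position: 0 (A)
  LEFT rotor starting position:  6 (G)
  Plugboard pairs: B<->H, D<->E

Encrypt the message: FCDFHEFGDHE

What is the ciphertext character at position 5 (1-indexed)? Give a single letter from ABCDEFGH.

Char 1 ('F'): step: R->1, L=6; F->plug->F->R->H->L->G->refl->B->L'->E->R'->E->plug->D
Char 2 ('C'): step: R->2, L=6; C->plug->C->R->A->L->D->refl->F->L'->F->R'->H->plug->B
Char 3 ('D'): step: R->3, L=6; D->plug->E->R->B->L->E->refl->C->L'->G->R'->F->plug->F
Char 4 ('F'): step: R->4, L=6; F->plug->F->R->D->L->A->refl->H->L'->C->R'->H->plug->B
Char 5 ('H'): step: R->5, L=6; H->plug->B->R->D->L->A->refl->H->L'->C->R'->E->plug->D

D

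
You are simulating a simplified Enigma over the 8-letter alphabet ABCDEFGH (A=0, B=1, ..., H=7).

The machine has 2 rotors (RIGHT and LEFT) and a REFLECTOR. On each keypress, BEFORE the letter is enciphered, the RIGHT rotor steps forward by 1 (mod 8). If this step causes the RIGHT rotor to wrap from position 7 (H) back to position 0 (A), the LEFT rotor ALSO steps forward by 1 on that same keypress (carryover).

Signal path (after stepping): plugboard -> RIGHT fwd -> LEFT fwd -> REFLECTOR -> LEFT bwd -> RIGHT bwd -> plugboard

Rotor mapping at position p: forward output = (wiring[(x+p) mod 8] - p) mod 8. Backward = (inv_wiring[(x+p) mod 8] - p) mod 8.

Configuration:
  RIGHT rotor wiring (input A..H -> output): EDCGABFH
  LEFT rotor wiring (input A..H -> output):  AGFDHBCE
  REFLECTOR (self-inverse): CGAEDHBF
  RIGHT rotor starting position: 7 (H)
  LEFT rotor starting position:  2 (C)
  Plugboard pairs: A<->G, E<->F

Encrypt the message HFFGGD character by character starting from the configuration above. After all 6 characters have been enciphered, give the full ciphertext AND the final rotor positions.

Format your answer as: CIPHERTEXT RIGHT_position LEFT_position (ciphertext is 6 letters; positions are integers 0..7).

Char 1 ('H'): step: R->0, L->3 (L advanced); H->plug->H->R->H->L->C->refl->A->L'->A->R'->E->plug->F
Char 2 ('F'): step: R->1, L=3; F->plug->E->R->A->L->A->refl->C->L'->H->R'->D->plug->D
Char 3 ('F'): step: R->2, L=3; F->plug->E->R->D->L->H->refl->F->L'->F->R'->F->plug->E
Char 4 ('G'): step: R->3, L=3; G->plug->A->R->D->L->H->refl->F->L'->F->R'->B->plug->B
Char 5 ('G'): step: R->4, L=3; G->plug->A->R->E->L->B->refl->G->L'->C->R'->H->plug->H
Char 6 ('D'): step: R->5, L=3; D->plug->D->R->H->L->C->refl->A->L'->A->R'->B->plug->B
Final: ciphertext=FDEBHB, RIGHT=5, LEFT=3

Answer: FDEBHB 5 3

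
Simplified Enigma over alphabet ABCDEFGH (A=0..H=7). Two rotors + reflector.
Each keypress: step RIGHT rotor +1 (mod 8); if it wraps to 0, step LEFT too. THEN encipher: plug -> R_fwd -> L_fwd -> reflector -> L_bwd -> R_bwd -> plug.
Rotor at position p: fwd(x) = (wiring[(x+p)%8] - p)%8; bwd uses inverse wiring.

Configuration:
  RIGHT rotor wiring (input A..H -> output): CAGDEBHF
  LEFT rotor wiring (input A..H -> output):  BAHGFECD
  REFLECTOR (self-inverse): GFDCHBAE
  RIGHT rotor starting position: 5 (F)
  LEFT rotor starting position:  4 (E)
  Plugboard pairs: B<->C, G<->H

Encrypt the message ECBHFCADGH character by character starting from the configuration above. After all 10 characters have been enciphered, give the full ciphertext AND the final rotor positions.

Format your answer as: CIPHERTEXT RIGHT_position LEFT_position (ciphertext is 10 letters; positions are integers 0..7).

Answer: BFFCHBBAED 7 5

Derivation:
Char 1 ('E'): step: R->6, L=4; E->plug->E->R->A->L->B->refl->F->L'->E->R'->C->plug->B
Char 2 ('C'): step: R->7, L=4; C->plug->B->R->D->L->H->refl->E->L'->F->R'->F->plug->F
Char 3 ('B'): step: R->0, L->5 (L advanced); B->plug->C->R->G->L->B->refl->F->L'->B->R'->F->plug->F
Char 4 ('H'): step: R->1, L=5; H->plug->G->R->E->L->D->refl->C->L'->F->R'->B->plug->C
Char 5 ('F'): step: R->2, L=5; F->plug->F->R->D->L->E->refl->H->L'->A->R'->G->plug->H
Char 6 ('C'): step: R->3, L=5; C->plug->B->R->B->L->F->refl->B->L'->G->R'->C->plug->B
Char 7 ('A'): step: R->4, L=5; A->plug->A->R->A->L->H->refl->E->L'->D->R'->C->plug->B
Char 8 ('D'): step: R->5, L=5; D->plug->D->R->F->L->C->refl->D->L'->E->R'->A->plug->A
Char 9 ('G'): step: R->6, L=5; G->plug->H->R->D->L->E->refl->H->L'->A->R'->E->plug->E
Char 10 ('H'): step: R->7, L=5; H->plug->G->R->C->L->G->refl->A->L'->H->R'->D->plug->D
Final: ciphertext=BFFCHBBAED, RIGHT=7, LEFT=5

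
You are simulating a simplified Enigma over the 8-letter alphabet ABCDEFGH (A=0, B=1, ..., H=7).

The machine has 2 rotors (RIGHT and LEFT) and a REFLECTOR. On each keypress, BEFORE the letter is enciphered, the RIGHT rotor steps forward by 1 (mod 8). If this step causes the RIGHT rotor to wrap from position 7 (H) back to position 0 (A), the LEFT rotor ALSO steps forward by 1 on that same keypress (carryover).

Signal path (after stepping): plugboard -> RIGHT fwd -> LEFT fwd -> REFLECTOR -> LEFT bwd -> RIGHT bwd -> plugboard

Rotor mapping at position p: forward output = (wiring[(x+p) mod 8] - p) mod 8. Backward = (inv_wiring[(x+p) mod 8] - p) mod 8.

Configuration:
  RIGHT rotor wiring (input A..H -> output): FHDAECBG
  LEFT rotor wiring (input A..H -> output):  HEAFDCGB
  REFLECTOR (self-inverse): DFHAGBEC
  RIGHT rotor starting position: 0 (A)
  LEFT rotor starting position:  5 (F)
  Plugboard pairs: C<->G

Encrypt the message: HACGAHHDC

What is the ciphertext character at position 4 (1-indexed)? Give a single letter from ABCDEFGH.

Char 1 ('H'): step: R->1, L=5; H->plug->H->R->E->L->H->refl->C->L'->D->R'->D->plug->D
Char 2 ('A'): step: R->2, L=5; A->plug->A->R->B->L->B->refl->F->L'->A->R'->D->plug->D
Char 3 ('C'): step: R->3, L=5; C->plug->G->R->E->L->H->refl->C->L'->D->R'->E->plug->E
Char 4 ('G'): step: R->4, L=5; G->plug->C->R->F->L->D->refl->A->L'->G->R'->B->plug->B

B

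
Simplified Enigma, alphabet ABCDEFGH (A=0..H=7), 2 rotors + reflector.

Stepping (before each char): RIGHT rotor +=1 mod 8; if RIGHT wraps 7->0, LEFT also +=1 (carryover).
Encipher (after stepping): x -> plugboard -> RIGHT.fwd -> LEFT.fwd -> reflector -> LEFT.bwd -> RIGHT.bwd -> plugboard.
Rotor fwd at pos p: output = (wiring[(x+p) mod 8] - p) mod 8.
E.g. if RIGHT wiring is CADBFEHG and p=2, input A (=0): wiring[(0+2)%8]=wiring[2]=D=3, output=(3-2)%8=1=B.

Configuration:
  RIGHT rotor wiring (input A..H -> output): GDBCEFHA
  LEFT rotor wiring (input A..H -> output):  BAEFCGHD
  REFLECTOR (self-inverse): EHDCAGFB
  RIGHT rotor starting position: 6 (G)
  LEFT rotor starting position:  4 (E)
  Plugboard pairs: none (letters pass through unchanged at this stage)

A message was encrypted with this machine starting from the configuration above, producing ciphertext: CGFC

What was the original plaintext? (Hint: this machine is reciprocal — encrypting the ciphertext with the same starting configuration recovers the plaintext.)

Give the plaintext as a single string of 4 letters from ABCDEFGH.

Answer: HDDA

Derivation:
Char 1 ('C'): step: R->7, L=4; C->plug->C->R->E->L->F->refl->G->L'->A->R'->H->plug->H
Char 2 ('G'): step: R->0, L->5 (L advanced); G->plug->G->R->H->L->F->refl->G->L'->C->R'->D->plug->D
Char 3 ('F'): step: R->1, L=5; F->plug->F->R->G->L->A->refl->E->L'->D->R'->D->plug->D
Char 4 ('C'): step: R->2, L=5; C->plug->C->R->C->L->G->refl->F->L'->H->R'->A->plug->A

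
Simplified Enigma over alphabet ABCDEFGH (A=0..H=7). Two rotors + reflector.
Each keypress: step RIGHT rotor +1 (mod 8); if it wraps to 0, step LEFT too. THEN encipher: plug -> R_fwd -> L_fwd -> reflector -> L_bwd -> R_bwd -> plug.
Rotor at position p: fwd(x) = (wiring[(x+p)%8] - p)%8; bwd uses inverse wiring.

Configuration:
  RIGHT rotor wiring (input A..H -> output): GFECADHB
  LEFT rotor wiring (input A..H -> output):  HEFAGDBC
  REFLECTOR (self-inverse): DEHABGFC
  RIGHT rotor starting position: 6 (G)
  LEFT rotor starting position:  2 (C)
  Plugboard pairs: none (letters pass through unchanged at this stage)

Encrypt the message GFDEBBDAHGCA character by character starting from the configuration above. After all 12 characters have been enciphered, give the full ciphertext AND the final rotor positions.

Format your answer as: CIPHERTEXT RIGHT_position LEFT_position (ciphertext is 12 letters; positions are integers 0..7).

Char 1 ('G'): step: R->7, L=2; G->plug->G->R->E->L->H->refl->C->L'->H->R'->B->plug->B
Char 2 ('F'): step: R->0, L->3 (L advanced); F->plug->F->R->D->L->G->refl->F->L'->A->R'->E->plug->E
Char 3 ('D'): step: R->1, L=3; D->plug->D->R->H->L->C->refl->H->L'->E->R'->A->plug->A
Char 4 ('E'): step: R->2, L=3; E->plug->E->R->F->L->E->refl->B->L'->G->R'->C->plug->C
Char 5 ('B'): step: R->3, L=3; B->plug->B->R->F->L->E->refl->B->L'->G->R'->E->plug->E
Char 6 ('B'): step: R->4, L=3; B->plug->B->R->H->L->C->refl->H->L'->E->R'->A->plug->A
Char 7 ('D'): step: R->5, L=3; D->plug->D->R->B->L->D->refl->A->L'->C->R'->B->plug->B
Char 8 ('A'): step: R->6, L=3; A->plug->A->R->B->L->D->refl->A->L'->C->R'->G->plug->G
Char 9 ('H'): step: R->7, L=3; H->plug->H->R->A->L->F->refl->G->L'->D->R'->E->plug->E
Char 10 ('G'): step: R->0, L->4 (L advanced); G->plug->G->R->H->L->E->refl->B->L'->G->R'->A->plug->A
Char 11 ('C'): step: R->1, L=4; C->plug->C->R->B->L->H->refl->C->L'->A->R'->G->plug->G
Char 12 ('A'): step: R->2, L=4; A->plug->A->R->C->L->F->refl->G->L'->D->R'->H->plug->H
Final: ciphertext=BEACEABGEAGH, RIGHT=2, LEFT=4

Answer: BEACEABGEAGH 2 4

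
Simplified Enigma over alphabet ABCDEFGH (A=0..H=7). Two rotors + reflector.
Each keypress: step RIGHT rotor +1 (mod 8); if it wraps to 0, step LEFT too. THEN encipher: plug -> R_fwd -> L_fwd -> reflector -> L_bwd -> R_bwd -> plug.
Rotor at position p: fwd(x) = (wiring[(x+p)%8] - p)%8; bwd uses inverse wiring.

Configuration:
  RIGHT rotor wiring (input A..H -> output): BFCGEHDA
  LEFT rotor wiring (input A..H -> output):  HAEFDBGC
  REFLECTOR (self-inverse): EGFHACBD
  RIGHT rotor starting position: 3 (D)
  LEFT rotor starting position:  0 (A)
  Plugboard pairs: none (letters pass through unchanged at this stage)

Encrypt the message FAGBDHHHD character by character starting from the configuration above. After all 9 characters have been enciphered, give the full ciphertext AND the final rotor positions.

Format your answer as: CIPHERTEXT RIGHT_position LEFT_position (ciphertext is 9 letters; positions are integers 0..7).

Char 1 ('F'): step: R->4, L=0; F->plug->F->R->B->L->A->refl->E->L'->C->R'->H->plug->H
Char 2 ('A'): step: R->5, L=0; A->plug->A->R->C->L->E->refl->A->L'->B->R'->G->plug->G
Char 3 ('G'): step: R->6, L=0; G->plug->G->R->G->L->G->refl->B->L'->F->R'->A->plug->A
Char 4 ('B'): step: R->7, L=0; B->plug->B->R->C->L->E->refl->A->L'->B->R'->A->plug->A
Char 5 ('D'): step: R->0, L->1 (L advanced); D->plug->D->R->G->L->B->refl->G->L'->H->R'->F->plug->F
Char 6 ('H'): step: R->1, L=1; H->plug->H->R->A->L->H->refl->D->L'->B->R'->B->plug->B
Char 7 ('H'): step: R->2, L=1; H->plug->H->R->D->L->C->refl->F->L'->F->R'->D->plug->D
Char 8 ('H'): step: R->3, L=1; H->plug->H->R->H->L->G->refl->B->L'->G->R'->F->plug->F
Char 9 ('D'): step: R->4, L=1; D->plug->D->R->E->L->A->refl->E->L'->C->R'->H->plug->H
Final: ciphertext=HGAAFBDFH, RIGHT=4, LEFT=1

Answer: HGAAFBDFH 4 1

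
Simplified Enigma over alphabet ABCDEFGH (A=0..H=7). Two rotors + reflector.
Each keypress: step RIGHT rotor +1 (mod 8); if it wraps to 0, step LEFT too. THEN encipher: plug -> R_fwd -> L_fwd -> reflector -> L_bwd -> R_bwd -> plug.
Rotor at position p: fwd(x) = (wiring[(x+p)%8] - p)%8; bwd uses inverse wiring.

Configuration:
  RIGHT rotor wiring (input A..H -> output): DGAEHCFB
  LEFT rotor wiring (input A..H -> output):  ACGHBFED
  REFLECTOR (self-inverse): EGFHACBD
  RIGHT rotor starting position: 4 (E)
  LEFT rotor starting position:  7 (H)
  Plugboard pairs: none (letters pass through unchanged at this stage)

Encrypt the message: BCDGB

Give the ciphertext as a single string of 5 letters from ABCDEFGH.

Answer: CAHHC

Derivation:
Char 1 ('B'): step: R->5, L=7; B->plug->B->R->A->L->E->refl->A->L'->E->R'->C->plug->C
Char 2 ('C'): step: R->6, L=7; C->plug->C->R->F->L->C->refl->F->L'->H->R'->A->plug->A
Char 3 ('D'): step: R->7, L=7; D->plug->D->R->B->L->B->refl->G->L'->G->R'->H->plug->H
Char 4 ('G'): step: R->0, L->0 (L advanced); G->plug->G->R->F->L->F->refl->C->L'->B->R'->H->plug->H
Char 5 ('B'): step: R->1, L=0; B->plug->B->R->H->L->D->refl->H->L'->D->R'->C->plug->C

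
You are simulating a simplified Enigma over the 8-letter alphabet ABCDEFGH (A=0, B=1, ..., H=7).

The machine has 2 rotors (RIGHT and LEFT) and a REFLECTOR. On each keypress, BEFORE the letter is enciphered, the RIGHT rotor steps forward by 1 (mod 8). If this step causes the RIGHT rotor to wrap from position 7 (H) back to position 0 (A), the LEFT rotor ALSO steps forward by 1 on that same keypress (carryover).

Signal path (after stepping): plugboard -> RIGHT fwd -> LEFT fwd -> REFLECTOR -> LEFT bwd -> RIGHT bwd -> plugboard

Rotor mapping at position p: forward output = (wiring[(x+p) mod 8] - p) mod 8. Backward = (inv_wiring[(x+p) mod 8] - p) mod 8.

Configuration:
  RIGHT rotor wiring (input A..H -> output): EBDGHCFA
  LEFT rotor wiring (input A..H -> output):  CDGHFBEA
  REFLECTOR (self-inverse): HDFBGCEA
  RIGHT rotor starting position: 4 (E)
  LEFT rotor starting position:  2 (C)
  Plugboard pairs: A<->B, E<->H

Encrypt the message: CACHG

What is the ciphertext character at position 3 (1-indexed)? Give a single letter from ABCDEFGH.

Char 1 ('C'): step: R->5, L=2; C->plug->C->R->D->L->H->refl->A->L'->G->R'->F->plug->F
Char 2 ('A'): step: R->6, L=2; A->plug->B->R->C->L->D->refl->B->L'->H->R'->A->plug->B
Char 3 ('C'): step: R->7, L=2; C->plug->C->R->C->L->D->refl->B->L'->H->R'->E->plug->H

H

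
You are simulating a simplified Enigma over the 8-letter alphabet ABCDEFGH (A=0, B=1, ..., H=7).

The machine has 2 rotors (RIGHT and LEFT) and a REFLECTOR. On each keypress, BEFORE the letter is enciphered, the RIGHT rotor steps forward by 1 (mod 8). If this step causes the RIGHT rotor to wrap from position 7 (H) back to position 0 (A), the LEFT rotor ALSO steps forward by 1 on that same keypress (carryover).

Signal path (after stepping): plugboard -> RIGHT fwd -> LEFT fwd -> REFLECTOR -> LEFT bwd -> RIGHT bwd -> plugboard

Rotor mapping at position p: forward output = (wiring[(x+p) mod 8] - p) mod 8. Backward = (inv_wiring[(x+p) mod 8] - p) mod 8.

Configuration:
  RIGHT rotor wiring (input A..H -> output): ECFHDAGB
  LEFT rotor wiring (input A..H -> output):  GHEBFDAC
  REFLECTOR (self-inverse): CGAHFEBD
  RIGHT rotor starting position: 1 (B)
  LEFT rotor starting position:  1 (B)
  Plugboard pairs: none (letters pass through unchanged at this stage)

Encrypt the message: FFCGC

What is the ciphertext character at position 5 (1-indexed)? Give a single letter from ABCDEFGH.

Char 1 ('F'): step: R->2, L=1; F->plug->F->R->H->L->F->refl->E->L'->D->R'->A->plug->A
Char 2 ('F'): step: R->3, L=1; F->plug->F->R->B->L->D->refl->H->L'->F->R'->C->plug->C
Char 3 ('C'): step: R->4, L=1; C->plug->C->R->C->L->A->refl->C->L'->E->R'->B->plug->B
Char 4 ('G'): step: R->5, L=1; G->plug->G->R->C->L->A->refl->C->L'->E->R'->C->plug->C
Char 5 ('C'): step: R->6, L=1; C->plug->C->R->G->L->B->refl->G->L'->A->R'->A->plug->A

A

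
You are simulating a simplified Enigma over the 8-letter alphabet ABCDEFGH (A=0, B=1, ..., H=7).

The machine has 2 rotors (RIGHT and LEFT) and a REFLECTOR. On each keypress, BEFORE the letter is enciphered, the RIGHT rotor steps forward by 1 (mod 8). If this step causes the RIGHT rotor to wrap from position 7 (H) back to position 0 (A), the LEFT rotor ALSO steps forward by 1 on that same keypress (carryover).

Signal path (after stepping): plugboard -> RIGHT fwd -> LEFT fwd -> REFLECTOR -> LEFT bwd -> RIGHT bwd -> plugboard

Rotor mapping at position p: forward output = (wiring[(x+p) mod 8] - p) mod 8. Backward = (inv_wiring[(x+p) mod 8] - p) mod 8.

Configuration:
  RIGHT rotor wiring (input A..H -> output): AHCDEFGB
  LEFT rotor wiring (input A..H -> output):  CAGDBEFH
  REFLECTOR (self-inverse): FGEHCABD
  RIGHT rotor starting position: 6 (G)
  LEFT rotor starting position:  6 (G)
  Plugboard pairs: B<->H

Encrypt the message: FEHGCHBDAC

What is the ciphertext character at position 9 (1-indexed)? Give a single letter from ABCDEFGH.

Char 1 ('F'): step: R->7, L=6; F->plug->F->R->F->L->F->refl->A->L'->E->R'->E->plug->E
Char 2 ('E'): step: R->0, L->7 (L advanced); E->plug->E->R->E->L->E->refl->C->L'->F->R'->F->plug->F
Char 3 ('H'): step: R->1, L=7; H->plug->B->R->B->L->D->refl->H->L'->D->R'->D->plug->D
Char 4 ('G'): step: R->2, L=7; G->plug->G->R->G->L->F->refl->A->L'->A->R'->A->plug->A
Char 5 ('C'): step: R->3, L=7; C->plug->C->R->C->L->B->refl->G->L'->H->R'->H->plug->B
Char 6 ('H'): step: R->4, L=7; H->plug->B->R->B->L->D->refl->H->L'->D->R'->F->plug->F
Char 7 ('B'): step: R->5, L=7; B->plug->H->R->H->L->G->refl->B->L'->C->R'->E->plug->E
Char 8 ('D'): step: R->6, L=7; D->plug->D->R->B->L->D->refl->H->L'->D->R'->B->plug->H
Char 9 ('A'): step: R->7, L=7; A->plug->A->R->C->L->B->refl->G->L'->H->R'->H->plug->B

B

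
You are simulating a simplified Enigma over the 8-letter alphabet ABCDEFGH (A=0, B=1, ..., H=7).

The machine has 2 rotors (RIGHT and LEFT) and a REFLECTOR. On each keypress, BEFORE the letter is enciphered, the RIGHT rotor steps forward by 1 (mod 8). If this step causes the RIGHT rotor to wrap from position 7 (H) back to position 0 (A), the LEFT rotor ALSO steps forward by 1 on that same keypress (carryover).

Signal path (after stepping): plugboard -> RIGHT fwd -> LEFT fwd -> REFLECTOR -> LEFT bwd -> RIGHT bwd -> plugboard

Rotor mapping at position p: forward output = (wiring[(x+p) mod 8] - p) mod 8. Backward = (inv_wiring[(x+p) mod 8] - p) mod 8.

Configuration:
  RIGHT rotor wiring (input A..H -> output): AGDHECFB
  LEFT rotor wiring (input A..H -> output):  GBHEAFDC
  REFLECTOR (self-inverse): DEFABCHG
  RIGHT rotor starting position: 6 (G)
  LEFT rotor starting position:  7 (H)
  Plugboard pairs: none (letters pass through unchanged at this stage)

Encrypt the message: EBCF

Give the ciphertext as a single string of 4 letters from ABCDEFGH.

Char 1 ('E'): step: R->7, L=7; E->plug->E->R->A->L->D->refl->A->L'->D->R'->G->plug->G
Char 2 ('B'): step: R->0, L->0 (L advanced); B->plug->B->R->G->L->D->refl->A->L'->E->R'->E->plug->E
Char 3 ('C'): step: R->1, L=0; C->plug->C->R->G->L->D->refl->A->L'->E->R'->F->plug->F
Char 4 ('F'): step: R->2, L=0; F->plug->F->R->H->L->C->refl->F->L'->F->R'->B->plug->B

Answer: GEFB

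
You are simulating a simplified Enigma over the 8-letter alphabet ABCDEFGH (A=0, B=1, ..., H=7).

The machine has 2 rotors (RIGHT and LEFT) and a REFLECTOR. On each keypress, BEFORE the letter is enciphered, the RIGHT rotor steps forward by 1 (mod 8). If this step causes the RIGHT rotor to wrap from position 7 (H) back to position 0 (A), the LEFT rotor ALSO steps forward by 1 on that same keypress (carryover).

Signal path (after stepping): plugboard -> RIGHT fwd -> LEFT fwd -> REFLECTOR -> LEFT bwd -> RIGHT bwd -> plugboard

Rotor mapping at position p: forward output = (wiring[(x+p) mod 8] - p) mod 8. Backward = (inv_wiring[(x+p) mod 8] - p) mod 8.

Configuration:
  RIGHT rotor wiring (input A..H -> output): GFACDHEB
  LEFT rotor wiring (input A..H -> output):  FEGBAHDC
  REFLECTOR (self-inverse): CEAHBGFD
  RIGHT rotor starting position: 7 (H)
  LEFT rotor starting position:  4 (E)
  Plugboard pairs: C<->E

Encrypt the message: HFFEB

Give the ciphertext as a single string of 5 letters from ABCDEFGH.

Char 1 ('H'): step: R->0, L->5 (L advanced); H->plug->H->R->B->L->G->refl->F->L'->C->R'->D->plug->D
Char 2 ('F'): step: R->1, L=5; F->plug->F->R->D->L->A->refl->C->L'->A->R'->G->plug->G
Char 3 ('F'): step: R->2, L=5; F->plug->F->R->H->L->D->refl->H->L'->E->R'->G->plug->G
Char 4 ('E'): step: R->3, L=5; E->plug->C->R->E->L->H->refl->D->L'->H->R'->A->plug->A
Char 5 ('B'): step: R->4, L=5; B->plug->B->R->D->L->A->refl->C->L'->A->R'->C->plug->E

Answer: DGGAE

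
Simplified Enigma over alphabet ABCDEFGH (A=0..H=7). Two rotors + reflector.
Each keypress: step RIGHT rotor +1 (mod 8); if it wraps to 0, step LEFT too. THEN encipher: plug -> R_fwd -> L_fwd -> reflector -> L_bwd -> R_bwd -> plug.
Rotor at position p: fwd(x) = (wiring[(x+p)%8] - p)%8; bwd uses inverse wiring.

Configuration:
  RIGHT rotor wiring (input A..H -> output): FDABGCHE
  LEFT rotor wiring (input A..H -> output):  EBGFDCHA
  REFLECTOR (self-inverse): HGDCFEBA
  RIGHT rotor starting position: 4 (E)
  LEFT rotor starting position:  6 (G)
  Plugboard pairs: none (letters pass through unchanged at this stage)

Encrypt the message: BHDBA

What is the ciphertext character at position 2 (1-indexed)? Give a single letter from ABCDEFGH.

Char 1 ('B'): step: R->5, L=6; B->plug->B->R->C->L->G->refl->B->L'->A->R'->D->plug->D
Char 2 ('H'): step: R->6, L=6; H->plug->H->R->E->L->A->refl->H->L'->F->R'->D->plug->D

D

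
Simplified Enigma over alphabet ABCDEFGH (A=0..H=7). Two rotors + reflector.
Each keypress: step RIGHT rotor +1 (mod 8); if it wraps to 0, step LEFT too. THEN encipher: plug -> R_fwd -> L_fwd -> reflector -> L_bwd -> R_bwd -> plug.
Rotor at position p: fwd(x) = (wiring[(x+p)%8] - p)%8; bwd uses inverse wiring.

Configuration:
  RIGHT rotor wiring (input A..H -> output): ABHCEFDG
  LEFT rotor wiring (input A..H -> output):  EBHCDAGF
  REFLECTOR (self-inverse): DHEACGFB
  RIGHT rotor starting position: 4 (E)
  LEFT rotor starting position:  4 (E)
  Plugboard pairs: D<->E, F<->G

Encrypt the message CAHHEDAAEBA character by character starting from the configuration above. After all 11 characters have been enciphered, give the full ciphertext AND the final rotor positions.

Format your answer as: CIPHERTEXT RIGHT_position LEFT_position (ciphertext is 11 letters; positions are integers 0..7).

Answer: GHFCCEFECCF 7 5

Derivation:
Char 1 ('C'): step: R->5, L=4; C->plug->C->R->B->L->E->refl->C->L'->C->R'->F->plug->G
Char 2 ('A'): step: R->6, L=4; A->plug->A->R->F->L->F->refl->G->L'->H->R'->H->plug->H
Char 3 ('H'): step: R->7, L=4; H->plug->H->R->E->L->A->refl->D->L'->G->R'->G->plug->F
Char 4 ('H'): step: R->0, L->5 (L advanced); H->plug->H->R->G->L->F->refl->G->L'->H->R'->C->plug->C
Char 5 ('E'): step: R->1, L=5; E->plug->D->R->D->L->H->refl->B->L'->B->R'->C->plug->C
Char 6 ('D'): step: R->2, L=5; D->plug->E->R->B->L->B->refl->H->L'->D->R'->D->plug->E
Char 7 ('A'): step: R->3, L=5; A->plug->A->R->H->L->G->refl->F->L'->G->R'->G->plug->F
Char 8 ('A'): step: R->4, L=5; A->plug->A->R->A->L->D->refl->A->L'->C->R'->D->plug->E
Char 9 ('E'): step: R->5, L=5; E->plug->D->R->D->L->H->refl->B->L'->B->R'->C->plug->C
Char 10 ('B'): step: R->6, L=5; B->plug->B->R->A->L->D->refl->A->L'->C->R'->C->plug->C
Char 11 ('A'): step: R->7, L=5; A->plug->A->R->H->L->G->refl->F->L'->G->R'->G->plug->F
Final: ciphertext=GHFCCEFECCF, RIGHT=7, LEFT=5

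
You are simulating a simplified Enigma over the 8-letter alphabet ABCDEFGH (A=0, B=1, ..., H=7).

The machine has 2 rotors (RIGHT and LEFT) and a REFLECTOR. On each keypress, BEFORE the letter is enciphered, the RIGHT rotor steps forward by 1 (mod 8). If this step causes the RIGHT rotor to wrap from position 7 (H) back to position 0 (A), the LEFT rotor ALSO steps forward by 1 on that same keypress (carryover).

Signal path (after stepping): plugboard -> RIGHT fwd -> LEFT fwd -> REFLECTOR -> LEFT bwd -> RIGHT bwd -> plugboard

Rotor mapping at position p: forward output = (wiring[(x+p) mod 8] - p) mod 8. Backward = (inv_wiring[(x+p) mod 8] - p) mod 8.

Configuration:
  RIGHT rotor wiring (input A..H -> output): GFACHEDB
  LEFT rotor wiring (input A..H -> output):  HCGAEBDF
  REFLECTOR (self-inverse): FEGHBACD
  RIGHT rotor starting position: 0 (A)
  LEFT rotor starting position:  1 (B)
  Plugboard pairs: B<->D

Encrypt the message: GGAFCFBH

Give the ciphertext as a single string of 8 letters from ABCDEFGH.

Char 1 ('G'): step: R->1, L=1; G->plug->G->R->A->L->B->refl->E->L'->G->R'->D->plug->B
Char 2 ('G'): step: R->2, L=1; G->plug->G->R->E->L->A->refl->F->L'->B->R'->E->plug->E
Char 3 ('A'): step: R->3, L=1; A->plug->A->R->H->L->G->refl->C->L'->F->R'->H->plug->H
Char 4 ('F'): step: R->4, L=1; F->plug->F->R->B->L->F->refl->A->L'->E->R'->G->plug->G
Char 5 ('C'): step: R->5, L=1; C->plug->C->R->E->L->A->refl->F->L'->B->R'->D->plug->B
Char 6 ('F'): step: R->6, L=1; F->plug->F->R->E->L->A->refl->F->L'->B->R'->G->plug->G
Char 7 ('B'): step: R->7, L=1; B->plug->D->R->B->L->F->refl->A->L'->E->R'->H->plug->H
Char 8 ('H'): step: R->0, L->2 (L advanced); H->plug->H->R->B->L->G->refl->C->L'->C->R'->D->plug->B

Answer: BEHGBGHB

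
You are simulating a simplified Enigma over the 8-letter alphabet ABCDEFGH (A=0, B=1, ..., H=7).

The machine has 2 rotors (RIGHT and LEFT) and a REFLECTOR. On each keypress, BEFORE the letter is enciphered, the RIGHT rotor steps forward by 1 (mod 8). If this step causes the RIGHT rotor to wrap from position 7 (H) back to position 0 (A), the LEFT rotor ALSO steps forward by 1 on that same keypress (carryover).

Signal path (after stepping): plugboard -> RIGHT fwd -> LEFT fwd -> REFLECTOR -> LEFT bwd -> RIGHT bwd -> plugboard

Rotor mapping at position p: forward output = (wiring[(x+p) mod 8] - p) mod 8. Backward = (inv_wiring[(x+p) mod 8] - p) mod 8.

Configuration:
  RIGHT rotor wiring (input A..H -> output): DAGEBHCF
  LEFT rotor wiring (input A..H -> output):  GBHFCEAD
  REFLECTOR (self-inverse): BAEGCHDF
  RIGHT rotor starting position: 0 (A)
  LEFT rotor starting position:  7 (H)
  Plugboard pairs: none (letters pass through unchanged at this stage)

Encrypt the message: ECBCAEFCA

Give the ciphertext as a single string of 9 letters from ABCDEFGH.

Char 1 ('E'): step: R->1, L=7; E->plug->E->R->G->L->F->refl->H->L'->B->R'->F->plug->F
Char 2 ('C'): step: R->2, L=7; C->plug->C->R->H->L->B->refl->A->L'->D->R'->F->plug->F
Char 3 ('B'): step: R->3, L=7; B->plug->B->R->G->L->F->refl->H->L'->B->R'->A->plug->A
Char 4 ('C'): step: R->4, L=7; C->plug->C->R->G->L->F->refl->H->L'->B->R'->D->plug->D
Char 5 ('A'): step: R->5, L=7; A->plug->A->R->C->L->C->refl->E->L'->A->R'->C->plug->C
Char 6 ('E'): step: R->6, L=7; E->plug->E->R->A->L->E->refl->C->L'->C->R'->D->plug->D
Char 7 ('F'): step: R->7, L=7; F->plug->F->R->C->L->C->refl->E->L'->A->R'->G->plug->G
Char 8 ('C'): step: R->0, L->0 (L advanced); C->plug->C->R->G->L->A->refl->B->L'->B->R'->E->plug->E
Char 9 ('A'): step: R->1, L=0; A->plug->A->R->H->L->D->refl->G->L'->A->R'->D->plug->D

Answer: FFADCDGED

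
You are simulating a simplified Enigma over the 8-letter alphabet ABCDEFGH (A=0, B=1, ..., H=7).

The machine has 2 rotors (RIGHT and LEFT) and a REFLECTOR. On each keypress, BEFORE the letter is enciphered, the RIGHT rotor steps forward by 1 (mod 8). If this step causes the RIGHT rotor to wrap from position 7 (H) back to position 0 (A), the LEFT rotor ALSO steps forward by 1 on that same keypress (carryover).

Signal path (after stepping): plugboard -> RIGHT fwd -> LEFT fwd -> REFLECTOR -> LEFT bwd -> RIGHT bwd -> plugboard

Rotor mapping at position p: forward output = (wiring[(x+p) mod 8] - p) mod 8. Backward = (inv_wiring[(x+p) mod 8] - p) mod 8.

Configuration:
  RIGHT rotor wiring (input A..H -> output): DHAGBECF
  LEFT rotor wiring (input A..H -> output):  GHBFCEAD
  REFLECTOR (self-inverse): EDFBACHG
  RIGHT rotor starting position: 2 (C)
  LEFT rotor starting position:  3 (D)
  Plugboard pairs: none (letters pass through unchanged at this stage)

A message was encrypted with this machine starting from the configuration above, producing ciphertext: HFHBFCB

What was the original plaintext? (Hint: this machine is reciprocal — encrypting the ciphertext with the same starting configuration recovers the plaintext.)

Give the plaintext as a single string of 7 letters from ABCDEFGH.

Answer: EBDDGAC

Derivation:
Char 1 ('H'): step: R->3, L=3; H->plug->H->R->F->L->D->refl->B->L'->C->R'->E->plug->E
Char 2 ('F'): step: R->4, L=3; F->plug->F->R->D->L->F->refl->C->L'->A->R'->B->plug->B
Char 3 ('H'): step: R->5, L=3; H->plug->H->R->E->L->A->refl->E->L'->G->R'->D->plug->D
Char 4 ('B'): step: R->6, L=3; B->plug->B->R->H->L->G->refl->H->L'->B->R'->D->plug->D
Char 5 ('F'): step: R->7, L=3; F->plug->F->R->C->L->B->refl->D->L'->F->R'->G->plug->G
Char 6 ('C'): step: R->0, L->4 (L advanced); C->plug->C->R->A->L->G->refl->H->L'->D->R'->A->plug->A
Char 7 ('B'): step: R->1, L=4; B->plug->B->R->H->L->B->refl->D->L'->F->R'->C->plug->C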